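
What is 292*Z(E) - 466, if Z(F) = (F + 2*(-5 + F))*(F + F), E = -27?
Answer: 1434422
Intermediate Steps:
Z(F) = 2*F*(-10 + 3*F) (Z(F) = (F + (-10 + 2*F))*(2*F) = (-10 + 3*F)*(2*F) = 2*F*(-10 + 3*F))
292*Z(E) - 466 = 292*(2*(-27)*(-10 + 3*(-27))) - 466 = 292*(2*(-27)*(-10 - 81)) - 466 = 292*(2*(-27)*(-91)) - 466 = 292*4914 - 466 = 1434888 - 466 = 1434422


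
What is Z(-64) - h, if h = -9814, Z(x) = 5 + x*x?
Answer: 13915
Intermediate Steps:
Z(x) = 5 + x²
Z(-64) - h = (5 + (-64)²) - 1*(-9814) = (5 + 4096) + 9814 = 4101 + 9814 = 13915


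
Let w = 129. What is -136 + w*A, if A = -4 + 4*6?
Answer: 2444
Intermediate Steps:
A = 20 (A = -4 + 24 = 20)
-136 + w*A = -136 + 129*20 = -136 + 2580 = 2444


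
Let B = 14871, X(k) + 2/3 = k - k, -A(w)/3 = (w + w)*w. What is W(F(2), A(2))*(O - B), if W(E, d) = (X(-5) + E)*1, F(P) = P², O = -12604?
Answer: -274750/3 ≈ -91583.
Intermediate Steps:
A(w) = -6*w² (A(w) = -3*(w + w)*w = -3*2*w*w = -6*w²)
X(k) = -⅔ (X(k) = -⅔ + (k - k) = -⅔ + 0 = -⅔)
W(E, d) = -⅔ + E (W(E, d) = (-⅔ + E)*1 = -⅔ + E)
W(F(2), A(2))*(O - B) = (-⅔ + 2²)*(-12604 - 1*14871) = (-⅔ + 4)*(-12604 - 14871) = (10/3)*(-27475) = -274750/3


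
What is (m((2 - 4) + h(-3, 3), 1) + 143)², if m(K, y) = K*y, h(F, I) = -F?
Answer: 20736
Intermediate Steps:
(m((2 - 4) + h(-3, 3), 1) + 143)² = (((2 - 4) - 1*(-3))*1 + 143)² = ((-2 + 3)*1 + 143)² = (1*1 + 143)² = (1 + 143)² = 144² = 20736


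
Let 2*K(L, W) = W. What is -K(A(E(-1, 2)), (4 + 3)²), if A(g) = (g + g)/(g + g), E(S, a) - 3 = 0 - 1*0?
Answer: -49/2 ≈ -24.500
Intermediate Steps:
E(S, a) = 3 (E(S, a) = 3 + (0 - 1*0) = 3 + (0 + 0) = 3 + 0 = 3)
A(g) = 1 (A(g) = (2*g)/((2*g)) = (2*g)*(1/(2*g)) = 1)
K(L, W) = W/2
-K(A(E(-1, 2)), (4 + 3)²) = -(4 + 3)²/2 = -7²/2 = -49/2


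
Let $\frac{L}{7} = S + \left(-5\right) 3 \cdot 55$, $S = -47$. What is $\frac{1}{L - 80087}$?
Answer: $- \frac{1}{86191} \approx -1.1602 \cdot 10^{-5}$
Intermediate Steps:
$L = -6104$ ($L = 7 \left(-47 + \left(-5\right) 3 \cdot 55\right) = 7 \left(-47 - 825\right) = 7 \left(-872\right) = -6104$)
$\frac{1}{L - 80087} = \frac{1}{-6104 - 80087} = \frac{1}{-86191} = - \frac{1}{86191}$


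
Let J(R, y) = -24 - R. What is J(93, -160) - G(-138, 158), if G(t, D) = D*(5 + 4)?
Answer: -1539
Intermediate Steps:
G(t, D) = 9*D (G(t, D) = D*9 = 9*D)
J(93, -160) - G(-138, 158) = (-24 - 1*93) - 9*158 = (-24 - 93) - 1*1422 = -117 - 1422 = -1539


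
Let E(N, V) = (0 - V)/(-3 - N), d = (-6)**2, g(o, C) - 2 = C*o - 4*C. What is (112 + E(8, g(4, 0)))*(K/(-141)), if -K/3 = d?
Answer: 44424/517 ≈ 85.927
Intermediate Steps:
g(o, C) = 2 - 4*C + C*o (g(o, C) = 2 + (C*o - 4*C) = 2 + (-4*C + C*o) = 2 - 4*C + C*o)
d = 36
K = -108 (K = -3*36 = -108)
E(N, V) = -V/(-3 - N) (E(N, V) = (-V)/(-3 - N) = -V/(-3 - N))
(112 + E(8, g(4, 0)))*(K/(-141)) = (112 + (2 - 4*0 + 0*4)/(3 + 8))*(-108/(-141)) = (112 + (2 + 0 + 0)/11)*(-108*(-1/141)) = (112 + 2*(1/11))*(36/47) = (112 + 2/11)*(36/47) = (1234/11)*(36/47) = 44424/517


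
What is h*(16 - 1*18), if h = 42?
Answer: -84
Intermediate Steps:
h*(16 - 1*18) = 42*(16 - 1*18) = 42*(16 - 18) = 42*(-2) = -84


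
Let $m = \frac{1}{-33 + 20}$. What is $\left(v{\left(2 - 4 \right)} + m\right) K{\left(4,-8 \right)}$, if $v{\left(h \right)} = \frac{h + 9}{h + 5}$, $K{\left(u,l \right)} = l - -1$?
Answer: $- \frac{616}{39} \approx -15.795$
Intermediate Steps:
$K{\left(u,l \right)} = 1 + l$ ($K{\left(u,l \right)} = l + 1 = 1 + l$)
$v{\left(h \right)} = \frac{9 + h}{5 + h}$
$m = - \frac{1}{13}$ ($m = \frac{1}{-13} = - \frac{1}{13} \approx -0.076923$)
$\left(v{\left(2 - 4 \right)} + m\right) K{\left(4,-8 \right)} = \left(\frac{9 + \left(2 - 4\right)}{5 + \left(2 - 4\right)} - \frac{1}{13}\right) \left(1 - 8\right) = \left(\frac{9 - 2}{5 - 2} - \frac{1}{13}\right) \left(-7\right) = \left(\frac{1}{3} \cdot 7 - \frac{1}{13}\right) \left(-7\right) = \left(\frac{7}{3} - \frac{1}{13}\right) \left(-7\right) = \frac{88}{39} \left(-7\right) = - \frac{616}{39}$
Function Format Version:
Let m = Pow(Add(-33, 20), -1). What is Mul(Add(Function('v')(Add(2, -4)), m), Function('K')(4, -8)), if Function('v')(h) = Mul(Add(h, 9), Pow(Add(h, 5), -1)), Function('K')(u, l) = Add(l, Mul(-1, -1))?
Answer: Rational(-616, 39) ≈ -15.795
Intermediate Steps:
Function('K')(u, l) = Add(1, l) (Function('K')(u, l) = Add(l, 1) = Add(1, l))
Function('v')(h) = Mul(Pow(Add(5, h), -1), Add(9, h)) (Function('v')(h) = Mul(Add(9, h), Pow(Add(5, h), -1)) = Mul(Pow(Add(5, h), -1), Add(9, h)))
m = Rational(-1, 13) (m = Pow(-13, -1) = Rational(-1, 13) ≈ -0.076923)
Mul(Add(Function('v')(Add(2, -4)), m), Function('K')(4, -8)) = Mul(Add(Mul(Pow(Add(5, Add(2, -4)), -1), Add(9, Add(2, -4))), Rational(-1, 13)), Add(1, -8)) = Mul(Add(Mul(Pow(Add(5, -2), -1), Add(9, -2)), Rational(-1, 13)), -7) = Mul(Add(Mul(Pow(3, -1), 7), Rational(-1, 13)), -7) = Mul(Add(Mul(Rational(1, 3), 7), Rational(-1, 13)), -7) = Mul(Add(Rational(7, 3), Rational(-1, 13)), -7) = Mul(Rational(88, 39), -7) = Rational(-616, 39)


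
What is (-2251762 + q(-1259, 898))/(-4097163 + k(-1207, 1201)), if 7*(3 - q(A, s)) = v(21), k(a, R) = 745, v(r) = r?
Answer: 1125881/2048209 ≈ 0.54969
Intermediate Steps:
q(A, s) = 0 (q(A, s) = 3 - ⅐*21 = 3 - 3 = 0)
(-2251762 + q(-1259, 898))/(-4097163 + k(-1207, 1201)) = (-2251762 + 0)/(-4097163 + 745) = -2251762/(-4096418) = -2251762*(-1/4096418) = 1125881/2048209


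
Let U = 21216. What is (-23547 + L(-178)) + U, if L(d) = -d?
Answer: -2153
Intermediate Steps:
(-23547 + L(-178)) + U = (-23547 - 1*(-178)) + 21216 = (-23547 + 178) + 21216 = -23369 + 21216 = -2153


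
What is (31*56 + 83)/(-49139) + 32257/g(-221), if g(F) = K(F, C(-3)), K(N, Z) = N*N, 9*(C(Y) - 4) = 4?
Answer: 1496234944/2399997899 ≈ 0.62343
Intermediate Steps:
C(Y) = 40/9 (C(Y) = 4 + (⅑)*4 = 4 + 4/9 = 40/9)
K(N, Z) = N²
g(F) = F²
(31*56 + 83)/(-49139) + 32257/g(-221) = (31*56 + 83)/(-49139) + 32257/((-221)²) = (1736 + 83)*(-1/49139) + 32257/48841 = 1819*(-1/49139) + 32257*(1/48841) = -1819/49139 + 32257/48841 = 1496234944/2399997899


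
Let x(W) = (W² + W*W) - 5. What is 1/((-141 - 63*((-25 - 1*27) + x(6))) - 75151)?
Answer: -1/76237 ≈ -1.3117e-5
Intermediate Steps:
x(W) = -5 + 2*W² (x(W) = (W² + W²) - 5 = 2*W² - 5 = -5 + 2*W²)
1/((-141 - 63*((-25 - 1*27) + x(6))) - 75151) = 1/((-141 - 63*((-25 - 1*27) + (-5 + 2*6²))) - 75151) = 1/((-141 - 63*((-25 - 27) + (-5 + 2*36))) - 75151) = 1/((-141 - 63*(-52 + (-5 + 72))) - 75151) = 1/((-141 - 63*(-52 + 67)) - 75151) = 1/((-141 - 63*15) - 75151) = 1/((-141 - 945) - 75151) = 1/(-1086 - 75151) = 1/(-76237) = -1/76237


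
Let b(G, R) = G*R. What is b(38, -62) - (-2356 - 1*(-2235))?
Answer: -2235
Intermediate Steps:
b(38, -62) - (-2356 - 1*(-2235)) = 38*(-62) - (-2356 - 1*(-2235)) = -2356 - (-2356 + 2235) = -2356 - 1*(-121) = -2356 + 121 = -2235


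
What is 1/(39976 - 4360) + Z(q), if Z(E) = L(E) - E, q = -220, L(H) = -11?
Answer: 7443745/35616 ≈ 209.00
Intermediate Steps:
Z(E) = -11 - E
1/(39976 - 4360) + Z(q) = 1/(39976 - 4360) + (-11 - 1*(-220)) = 1/35616 + (-11 + 220) = 1/35616 + 209 = 7443745/35616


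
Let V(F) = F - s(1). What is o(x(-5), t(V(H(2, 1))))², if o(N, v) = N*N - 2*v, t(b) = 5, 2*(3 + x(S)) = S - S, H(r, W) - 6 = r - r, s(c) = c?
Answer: 1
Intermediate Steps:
H(r, W) = 6 (H(r, W) = 6 + (r - r) = 6 + 0 = 6)
x(S) = -3 (x(S) = -3 + (S - S)/2 = -3 + (½)*0 = -3 + 0 = -3)
V(F) = -1 + F (V(F) = F - 1*1 = F - 1 = -1 + F)
o(N, v) = N² - 2*v
o(x(-5), t(V(H(2, 1))))² = ((-3)² - 2*5)² = (9 - 10)² = (-1)² = 1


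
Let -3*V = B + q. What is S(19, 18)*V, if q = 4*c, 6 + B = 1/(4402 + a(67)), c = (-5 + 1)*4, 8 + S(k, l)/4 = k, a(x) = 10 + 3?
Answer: 13598156/13245 ≈ 1026.7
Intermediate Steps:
a(x) = 13
S(k, l) = -32 + 4*k
c = -16 (c = -4*4 = -16)
B = -26489/4415 (B = -6 + 1/(4402 + 13) = -6 + 1/4415 = -26489/4415 ≈ -5.9998)
q = -64 (q = 4*(-16) = -64)
V = 309049/13245 (V = -(-26489/4415 - 64)/3 = -⅓*(-309049/4415) = 309049/13245 ≈ 23.333)
S(19, 18)*V = (-32 + 4*19)*(309049/13245) = (-32 + 76)*(309049/13245) = 44*(309049/13245) = 13598156/13245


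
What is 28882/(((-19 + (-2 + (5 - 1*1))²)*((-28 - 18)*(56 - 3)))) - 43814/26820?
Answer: -13794379/16346790 ≈ -0.84386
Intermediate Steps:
28882/(((-19 + (-2 + (5 - 1*1))²)*((-28 - 18)*(56 - 3)))) - 43814/26820 = 28882/(((-19 + (-2 + (5 - 1))²)*(-46*53))) - 43814*1/26820 = 28882/(((-19 + (-2 + 4)²)*(-2438))) - 21907/13410 = 28882/(((-19 + 2²)*(-2438))) - 21907/13410 = 28882/(((-19 + 4)*(-2438))) - 21907/13410 = 28882/((-15*(-2438))) - 21907/13410 = 28882/36570 - 21907/13410 = 28882*(1/36570) - 21907/13410 = 14441/18285 - 21907/13410 = -13794379/16346790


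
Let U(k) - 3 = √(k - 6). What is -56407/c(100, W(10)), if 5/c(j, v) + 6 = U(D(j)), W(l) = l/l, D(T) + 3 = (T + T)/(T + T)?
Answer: 169221/5 - 112814*I*√2/5 ≈ 33844.0 - 31909.0*I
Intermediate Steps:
D(T) = -2 (D(T) = -3 + (T + T)/(T + T) = -3 + (2*T)/((2*T)) = -3 + (2*T)*(1/(2*T)) = -3 + 1 = -2)
U(k) = 3 + √(-6 + k) (U(k) = 3 + √(k - 6) = 3 + √(-6 + k))
W(l) = 1
c(j, v) = 5/(-3 + 2*I*√2) (c(j, v) = 5/(-6 + (3 + √(-6 - 2))) = 5/(-6 + (3 + √(-8))) = 5/(-6 + (3 + 2*I*√2)) = 5/(-3 + 2*I*√2))
-56407/c(100, W(10)) = -56407/(-15/17 - 10*I*√2/17)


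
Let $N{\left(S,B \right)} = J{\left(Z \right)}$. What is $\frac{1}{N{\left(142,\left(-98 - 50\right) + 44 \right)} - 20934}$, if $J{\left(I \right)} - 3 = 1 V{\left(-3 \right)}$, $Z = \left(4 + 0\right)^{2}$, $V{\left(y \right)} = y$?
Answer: $- \frac{1}{20934} \approx -4.7769 \cdot 10^{-5}$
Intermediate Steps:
$Z = 16$ ($Z = 4^{2} = 16$)
$J{\left(I \right)} = 0$ ($J{\left(I \right)} = 3 + 1 \left(-3\right) = 3 - 3 = 0$)
$N{\left(S,B \right)} = 0$
$\frac{1}{N{\left(142,\left(-98 - 50\right) + 44 \right)} - 20934} = \frac{1}{0 - 20934} = \frac{1}{-20934} = - \frac{1}{20934}$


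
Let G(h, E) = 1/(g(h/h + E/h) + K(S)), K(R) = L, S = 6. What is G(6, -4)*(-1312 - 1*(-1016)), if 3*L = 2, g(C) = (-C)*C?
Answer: -2664/5 ≈ -532.80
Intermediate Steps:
g(C) = -C**2
L = 2/3 (L = (1/3)*2 = 2/3 ≈ 0.66667)
K(R) = 2/3
G(h, E) = 1/(2/3 - (1 + E/h)**2) (G(h, E) = 1/(-(h/h + E/h)**2 + 2/3) = 1/(-(1 + E/h)**2 + 2/3) = 1/(2/3 - (1 + E/h)**2))
G(6, -4)*(-1312 - 1*(-1016)) = (3*6**2/(-3*(-4 + 6)**2 + 2*6**2))*(-1312 - 1*(-1016)) = (3*36/(-3*2**2 + 2*36))*(-1312 + 1016) = (3*36/(-3*4 + 72))*(-296) = (3*36/(-12 + 72))*(-296) = (3*36/60)*(-296) = (3*36*(1/60))*(-296) = (9/5)*(-296) = -2664/5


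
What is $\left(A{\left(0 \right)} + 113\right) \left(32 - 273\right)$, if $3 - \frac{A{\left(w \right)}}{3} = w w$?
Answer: $-29402$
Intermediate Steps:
$A{\left(w \right)} = 9 - 3 w^{2}$ ($A{\left(w \right)} = 9 - 3 w w = 9 - 3 w^{2}$)
$\left(A{\left(0 \right)} + 113\right) \left(32 - 273\right) = \left(\left(9 - 3 \cdot 0^{2}\right) + 113\right) \left(32 - 273\right) = \left(\left(9 - 0\right) + 113\right) \left(-241\right) = \left(\left(9 + 0\right) + 113\right) \left(-241\right) = \left(9 + 113\right) \left(-241\right) = 122 \left(-241\right) = -29402$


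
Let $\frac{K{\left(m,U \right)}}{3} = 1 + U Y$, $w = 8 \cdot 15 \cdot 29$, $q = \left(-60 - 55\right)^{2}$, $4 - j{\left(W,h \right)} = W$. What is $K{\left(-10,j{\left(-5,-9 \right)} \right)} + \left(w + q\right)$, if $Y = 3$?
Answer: $16789$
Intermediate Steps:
$j{\left(W,h \right)} = 4 - W$
$q = 13225$ ($q = \left(-115\right)^{2} = 13225$)
$w = 3480$ ($w = 120 \cdot 29 = 3480$)
$K{\left(m,U \right)} = 3 + 9 U$ ($K{\left(m,U \right)} = 3 \left(1 + U 3\right) = 3 \left(1 + 3 U\right) = 3 + 9 U$)
$K{\left(-10,j{\left(-5,-9 \right)} \right)} + \left(w + q\right) = \left(3 + 9 \left(4 - -5\right)\right) + \left(3480 + 13225\right) = \left(3 + 9 \left(4 + 5\right)\right) + 16705 = \left(3 + 9 \cdot 9\right) + 16705 = \left(3 + 81\right) + 16705 = 84 + 16705 = 16789$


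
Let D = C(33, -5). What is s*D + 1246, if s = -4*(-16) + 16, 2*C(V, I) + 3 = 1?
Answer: 1166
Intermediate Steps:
C(V, I) = -1 (C(V, I) = -3/2 + (1/2)*1 = -3/2 + 1/2 = -1)
D = -1
s = 80 (s = 64 + 16 = 80)
s*D + 1246 = 80*(-1) + 1246 = -80 + 1246 = 1166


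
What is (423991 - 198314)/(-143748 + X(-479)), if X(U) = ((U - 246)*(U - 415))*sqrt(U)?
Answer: -901128261/5590216885139 - 24378757925*I*sqrt(479)/33541301310834 ≈ -0.0001612 - 0.015907*I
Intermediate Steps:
X(U) = sqrt(U)*(-415 + U)*(-246 + U) (X(U) = ((-246 + U)*(-415 + U))*sqrt(U) = ((-415 + U)*(-246 + U))*sqrt(U) = sqrt(U)*(-415 + U)*(-246 + U))
(423991 - 198314)/(-143748 + X(-479)) = (423991 - 198314)/(-143748 + sqrt(-479)*(102090 + (-479)**2 - 661*(-479))) = 225677/(-143748 + (I*sqrt(479))*(102090 + 229441 + 316619)) = 225677/(-143748 + (I*sqrt(479))*648150) = 225677/(-143748 + 648150*I*sqrt(479))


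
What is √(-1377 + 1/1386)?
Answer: I*√293912234/462 ≈ 37.108*I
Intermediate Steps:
√(-1377 + 1/1386) = √(-1908521/1386) = I*√293912234/462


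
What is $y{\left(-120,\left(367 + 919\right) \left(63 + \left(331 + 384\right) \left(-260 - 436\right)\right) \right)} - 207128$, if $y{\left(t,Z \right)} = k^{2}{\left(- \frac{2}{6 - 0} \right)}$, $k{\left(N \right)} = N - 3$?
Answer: $- \frac{1864052}{9} \approx -2.0712 \cdot 10^{5}$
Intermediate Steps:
$k{\left(N \right)} = -3 + N$ ($k{\left(N \right)} = N - 3 = -3 + N$)
$y{\left(t,Z \right)} = \frac{100}{9}$ ($y{\left(t,Z \right)} = \left(-3 - \frac{2}{6 - 0}\right)^{2} = \left(-3 - \frac{2}{6 + 0}\right)^{2} = \left(-3 - \frac{2}{6}\right)^{2} = \left(-3 - \frac{1}{3}\right)^{2} = \left(- \frac{10}{3}\right)^{2} = \frac{100}{9}$)
$y{\left(-120,\left(367 + 919\right) \left(63 + \left(331 + 384\right) \left(-260 - 436\right)\right) \right)} - 207128 = \frac{100}{9} - 207128 = - \frac{1864052}{9}$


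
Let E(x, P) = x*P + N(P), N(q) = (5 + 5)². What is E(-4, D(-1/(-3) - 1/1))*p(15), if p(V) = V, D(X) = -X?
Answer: 1460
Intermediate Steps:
N(q) = 100 (N(q) = 10² = 100)
E(x, P) = 100 + P*x (E(x, P) = x*P + 100 = P*x + 100 = 100 + P*x)
E(-4, D(-1/(-3) - 1/1))*p(15) = (100 - (-1/(-3) - 1/1)*(-4))*15 = (100 - (-1*(-⅓) - 1*1)*(-4))*15 = (100 - (⅓ - 1)*(-4))*15 = (100 - 1*(-⅔)*(-4))*15 = (100 + (⅔)*(-4))*15 = (100 - 8/3)*15 = (292/3)*15 = 1460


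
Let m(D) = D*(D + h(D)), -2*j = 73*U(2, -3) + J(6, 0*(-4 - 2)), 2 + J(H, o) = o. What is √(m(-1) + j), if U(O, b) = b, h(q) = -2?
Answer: √454/2 ≈ 10.654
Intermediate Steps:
J(H, o) = -2 + o
j = 221/2 (j = -(73*(-3) + (-2 + 0*(-4 - 2)))/2 = -(-219 + (-2 + 0*(-6)))/2 = -(-219 + (-2 + 0))/2 = -(-219 - 2)/2 = -½*(-221) = 221/2 ≈ 110.50)
m(D) = D*(-2 + D) (m(D) = D*(D - 2) = D*(-2 + D))
√(m(-1) + j) = √(-(-2 - 1) + 221/2) = √(-1*(-3) + 221/2) = √(3 + 221/2) = √(227/2) = √454/2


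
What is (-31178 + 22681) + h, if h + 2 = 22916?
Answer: 14417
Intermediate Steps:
h = 22914 (h = -2 + 22916 = 22914)
(-31178 + 22681) + h = (-31178 + 22681) + 22914 = -8497 + 22914 = 14417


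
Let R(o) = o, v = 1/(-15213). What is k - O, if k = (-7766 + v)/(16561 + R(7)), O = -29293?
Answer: 7383152744153/252048984 ≈ 29293.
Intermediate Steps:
v = -1/15213 ≈ -6.5733e-5
k = -118144159/252048984 (k = (-7766 - 1/15213)/(16561 + 7) = -118144159/15213/16568 = -118144159/15213*1/16568 = -118144159/252048984 ≈ -0.46873)
k - O = -118144159/252048984 - 1*(-29293) = -118144159/252048984 + 29293 = 7383152744153/252048984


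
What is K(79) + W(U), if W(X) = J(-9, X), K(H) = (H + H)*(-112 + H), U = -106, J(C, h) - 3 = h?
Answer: -5317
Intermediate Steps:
J(C, h) = 3 + h
K(H) = 2*H*(-112 + H) (K(H) = (2*H)*(-112 + H) = 2*H*(-112 + H))
W(X) = 3 + X
K(79) + W(U) = 2*79*(-112 + 79) + (3 - 106) = 2*79*(-33) - 103 = -5214 - 103 = -5317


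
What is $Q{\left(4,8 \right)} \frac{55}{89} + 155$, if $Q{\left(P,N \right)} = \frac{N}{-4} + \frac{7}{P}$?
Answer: $\frac{55125}{356} \approx 154.85$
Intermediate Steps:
$Q{\left(P,N \right)} = \frac{7}{P} - \frac{N}{4}$ ($Q{\left(P,N \right)} = N \left(- \frac{1}{4}\right) + \frac{7}{P} = - \frac{N}{4} + \frac{7}{P} = \frac{7}{P} - \frac{N}{4}$)
$Q{\left(4,8 \right)} \frac{55}{89} + 155 = \left(\frac{7}{4} - 2\right) \frac{55}{89} + 155 = \left(- \frac{1}{4}\right) \frac{55}{89} + 155 = - \frac{55}{356} + 155 = \frac{55125}{356}$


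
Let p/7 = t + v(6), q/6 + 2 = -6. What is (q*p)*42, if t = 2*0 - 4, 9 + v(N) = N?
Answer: 98784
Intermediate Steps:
q = -48 (q = -12 + 6*(-6) = -12 - 36 = -48)
v(N) = -9 + N
t = -4 (t = 0 - 4 = -4)
p = -49 (p = 7*(-4 + (-9 + 6)) = 7*(-4 - 3) = 7*(-7) = -49)
(q*p)*42 = -48*(-49)*42 = 2352*42 = 98784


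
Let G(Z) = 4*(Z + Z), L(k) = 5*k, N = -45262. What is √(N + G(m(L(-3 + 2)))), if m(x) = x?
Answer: I*√45302 ≈ 212.84*I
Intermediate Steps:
G(Z) = 8*Z (G(Z) = 4*(2*Z) = 8*Z)
√(N + G(m(L(-3 + 2)))) = √(-45262 + 8*(5*(-3 + 2))) = √(-45262 + 8*(5*(-1))) = √(-45262 + 8*(-5)) = √(-45262 - 40) = √(-45302) = I*√45302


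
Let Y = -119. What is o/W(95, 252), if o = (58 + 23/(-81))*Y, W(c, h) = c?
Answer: -111265/1539 ≈ -72.297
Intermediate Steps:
o = -556325/81 (o = (58 + 23/(-81))*(-119) = (58 + 23*(-1/81))*(-119) = (58 - 23/81)*(-119) = (4675/81)*(-119) = -556325/81 ≈ -6868.2)
o/W(95, 252) = -556325/81/95 = -556325/81*1/95 = -111265/1539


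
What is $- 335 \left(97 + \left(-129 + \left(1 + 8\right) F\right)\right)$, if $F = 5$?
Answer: $-4355$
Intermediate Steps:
$- 335 \left(97 + \left(-129 + \left(1 + 8\right) F\right)\right) = - 335 \left(97 - \left(129 - \left(1 + 8\right) 5\right)\right) = - 335 \left(97 + \left(-129 + 9 \cdot 5\right)\right) = - 335 \left(97 + \left(-129 + 45\right)\right) = - 335 \left(97 - 84\right) = \left(-335\right) 13 = -4355$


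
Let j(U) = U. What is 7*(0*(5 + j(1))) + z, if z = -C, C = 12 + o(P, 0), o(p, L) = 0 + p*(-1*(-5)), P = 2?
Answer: -22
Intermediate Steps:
o(p, L) = 5*p (o(p, L) = 0 + p*5 = 0 + 5*p = 5*p)
C = 22 (C = 12 + 5*2 = 12 + 10 = 22)
z = -22 (z = -1*22 = -22)
7*(0*(5 + j(1))) + z = 7*(0*(5 + 1)) - 22 = 7*(0*6) - 22 = 7*0 - 22 = 0 - 22 = -22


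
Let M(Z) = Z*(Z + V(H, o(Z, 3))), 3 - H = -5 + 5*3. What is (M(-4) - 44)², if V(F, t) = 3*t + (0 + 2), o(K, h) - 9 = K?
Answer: 9216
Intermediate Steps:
o(K, h) = 9 + K
H = -7 (H = 3 - (-5 + 5*3) = 3 - (-5 + 15) = 3 - 1*10 = 3 - 10 = -7)
V(F, t) = 2 + 3*t (V(F, t) = 3*t + 2 = 2 + 3*t)
M(Z) = Z*(29 + 4*Z) (M(Z) = Z*(Z + (2 + 3*(9 + Z))) = Z*(Z + (2 + (27 + 3*Z))) = Z*(Z + (29 + 3*Z)) = Z*(29 + 4*Z))
(M(-4) - 44)² = (-4*(29 + 4*(-4)) - 44)² = (-4*(29 - 16) - 44)² = (-4*13 - 44)² = (-52 - 44)² = (-96)² = 9216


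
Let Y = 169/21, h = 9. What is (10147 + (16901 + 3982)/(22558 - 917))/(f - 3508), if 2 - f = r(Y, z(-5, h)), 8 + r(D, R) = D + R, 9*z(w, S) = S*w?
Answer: -2305927155/795544801 ≈ -2.8986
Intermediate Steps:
z(w, S) = S*w/9 (z(w, S) = (S*w)/9 = S*w/9)
Y = 169/21 (Y = 169*(1/21) = 169/21 ≈ 8.0476)
r(D, R) = -8 + D + R (r(D, R) = -8 + (D + R) = -8 + D + R)
f = 146/21 (f = 2 - (-8 + 169/21 + (1/9)*9*(-5)) = 2 - (-8 + 169/21 - 5) = 2 - 1*(-104/21) = 2 + 104/21 = 146/21 ≈ 6.9524)
(10147 + (16901 + 3982)/(22558 - 917))/(f - 3508) = (10147 + (16901 + 3982)/(22558 - 917))/(146/21 - 3508) = (10147 + 20883/21641)/(-73522/21) = (10147 + 20883*(1/21641))*(-21/73522) = (10147 + 20883/21641)*(-21/73522) = (219612110/21641)*(-21/73522) = -2305927155/795544801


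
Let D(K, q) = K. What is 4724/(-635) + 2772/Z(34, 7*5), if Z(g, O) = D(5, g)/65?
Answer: 22878136/635 ≈ 36029.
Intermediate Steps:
Z(g, O) = 1/13 (Z(g, O) = 5/65 = 5*(1/65) = 1/13)
4724/(-635) + 2772/Z(34, 7*5) = 4724/(-635) + 2772/(1/13) = 4724*(-1/635) + 2772*13 = -4724/635 + 36036 = 22878136/635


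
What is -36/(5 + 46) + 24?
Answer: 396/17 ≈ 23.294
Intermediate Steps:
-36/(5 + 46) + 24 = -36/51 + 24 = -36*1/51 + 24 = -12/17 + 24 = 396/17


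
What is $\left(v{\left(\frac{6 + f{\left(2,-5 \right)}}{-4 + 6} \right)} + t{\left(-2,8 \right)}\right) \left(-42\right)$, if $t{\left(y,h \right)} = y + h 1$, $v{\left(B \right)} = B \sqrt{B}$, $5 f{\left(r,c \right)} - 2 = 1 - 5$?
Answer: $-252 - \frac{588 \sqrt{70}}{25} \approx -448.78$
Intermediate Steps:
$f{\left(r,c \right)} = - \frac{2}{5}$ ($f{\left(r,c \right)} = \frac{2}{5} + \frac{1 - 5}{5} = \frac{2}{5} + \frac{1}{5} \left(-4\right) = \frac{2}{5} - \frac{4}{5} = - \frac{2}{5}$)
$v{\left(B \right)} = B^{\frac{3}{2}}$
$t{\left(y,h \right)} = h + y$ ($t{\left(y,h \right)} = y + h = h + y$)
$\left(v{\left(\frac{6 + f{\left(2,-5 \right)}}{-4 + 6} \right)} + t{\left(-2,8 \right)}\right) \left(-42\right) = \left(\left(\frac{6 - \frac{2}{5}}{-4 + 6}\right)^{\frac{3}{2}} + \left(8 - 2\right)\right) \left(-42\right) = \left(\left(\frac{28}{5 \cdot 2}\right)^{\frac{3}{2}} + 6\right) \left(-42\right) = \left(\left(\frac{28}{5} \cdot \frac{1}{2}\right)^{\frac{3}{2}} + 6\right) \left(-42\right) = \left(\left(\frac{14}{5}\right)^{\frac{3}{2}} + 6\right) \left(-42\right) = \left(\frac{14 \sqrt{70}}{25} + 6\right) \left(-42\right) = \left(6 + \frac{14 \sqrt{70}}{25}\right) \left(-42\right) = -252 - \frac{588 \sqrt{70}}{25}$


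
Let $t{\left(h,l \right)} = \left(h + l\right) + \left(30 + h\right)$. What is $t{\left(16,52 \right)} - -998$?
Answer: $1112$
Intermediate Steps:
$t{\left(h,l \right)} = 30 + l + 2 h$
$t{\left(16,52 \right)} - -998 = \left(30 + 52 + 2 \cdot 16\right) - -998 = \left(30 + 52 + 32\right) + 998 = 114 + 998 = 1112$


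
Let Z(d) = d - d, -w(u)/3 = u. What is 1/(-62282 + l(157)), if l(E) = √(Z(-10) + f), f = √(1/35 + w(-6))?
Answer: -1/(62282 - 35^(¾)*631^(¼)/35) ≈ -1.6057e-5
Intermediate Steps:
w(u) = -3*u
f = √22085/35 (f = √(1/35 - 3*(-6)) = √(1/35 + 18) = √(631/35) = √22085/35 ≈ 4.2460)
Z(d) = 0
l(E) = 35^(¾)*631^(¼)/35 (l(E) = √(0 + √22085/35) = √(√22085/35) = 35^(¾)*631^(¼)/35)
1/(-62282 + l(157)) = 1/(-62282 + 35^(¾)*631^(¼)/35)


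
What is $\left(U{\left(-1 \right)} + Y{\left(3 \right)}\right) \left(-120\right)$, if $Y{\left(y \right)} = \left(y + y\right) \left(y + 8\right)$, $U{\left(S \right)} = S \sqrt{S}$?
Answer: $-7920 + 120 i \approx -7920.0 + 120.0 i$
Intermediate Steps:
$U{\left(S \right)} = S^{\frac{3}{2}}$
$Y{\left(y \right)} = 2 y \left(8 + y\right)$
$\left(U{\left(-1 \right)} + Y{\left(3 \right)}\right) \left(-120\right) = \left(\left(-1\right)^{\frac{3}{2}} + 2 \cdot 3 \left(8 + 3\right)\right) \left(-120\right) = \left(- i + 2 \cdot 3 \cdot 11\right) \left(-120\right) = \left(- i + 66\right) \left(-120\right) = \left(66 - i\right) \left(-120\right) = -7920 + 120 i$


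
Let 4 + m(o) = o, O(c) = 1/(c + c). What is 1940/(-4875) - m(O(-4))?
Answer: 29071/7800 ≈ 3.7271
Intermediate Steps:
O(c) = 1/(2*c)
m(o) = -4 + o
1940/(-4875) - m(O(-4)) = 1940/(-4875) - (-4 + (1/2)/(-4)) = 1940*(-1/4875) - (-4 + (1/2)*(-1/4)) = -388/975 - (-4 - 1/8) = -388/975 - 1*(-33/8) = -388/975 + 33/8 = 29071/7800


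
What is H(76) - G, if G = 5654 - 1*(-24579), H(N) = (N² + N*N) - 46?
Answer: -18727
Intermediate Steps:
H(N) = -46 + 2*N² (H(N) = (N² + N²) - 46 = 2*N² - 46 = -46 + 2*N²)
G = 30233 (G = 5654 + 24579 = 30233)
H(76) - G = (-46 + 2*76²) - 1*30233 = (-46 + 2*5776) - 30233 = (-46 + 11552) - 30233 = 11506 - 30233 = -18727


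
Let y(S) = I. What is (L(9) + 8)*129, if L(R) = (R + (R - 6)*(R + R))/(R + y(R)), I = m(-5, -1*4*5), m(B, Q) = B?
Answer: 12255/4 ≈ 3063.8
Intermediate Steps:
I = -5
y(S) = -5
L(R) = (R + 2*R*(-6 + R))/(-5 + R) (L(R) = (R + (R - 6)*(R + R))/(R - 5) = (R + (-6 + R)*(2*R))/(-5 + R) = (R + 2*R*(-6 + R))/(-5 + R))
(L(9) + 8)*129 = (9*(-11 + 2*9)/(-5 + 9) + 8)*129 = (9*(-11 + 18)/4 + 8)*129 = (9*(¼)*7 + 8)*129 = (63/4 + 8)*129 = (95/4)*129 = 12255/4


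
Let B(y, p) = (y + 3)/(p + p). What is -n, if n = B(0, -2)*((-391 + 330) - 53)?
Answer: -171/2 ≈ -85.500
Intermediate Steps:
B(y, p) = (3 + y)/(2*p) (B(y, p) = (3 + y)/((2*p)) = (3 + y)*(1/(2*p)) = (3 + y)/(2*p))
n = 171/2 (n = ((1/2)*(3 + 0)/(-2))*((-391 + 330) - 53) = ((1/2)*(-1/2)*3)*(-61 - 53) = -3/4*(-114) = 171/2 ≈ 85.500)
-n = -1*171/2 = -171/2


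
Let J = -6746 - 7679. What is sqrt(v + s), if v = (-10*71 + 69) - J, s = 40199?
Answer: sqrt(53983) ≈ 232.34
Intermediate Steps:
J = -14425
v = 13784 (v = (-10*71 + 69) - 1*(-14425) = (-710 + 69) + 14425 = -641 + 14425 = 13784)
sqrt(v + s) = sqrt(13784 + 40199) = sqrt(53983)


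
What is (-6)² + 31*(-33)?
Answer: -987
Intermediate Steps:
(-6)² + 31*(-33) = 36 - 1023 = -987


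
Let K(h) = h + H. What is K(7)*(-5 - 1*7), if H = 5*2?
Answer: -204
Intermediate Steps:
H = 10
K(h) = 10 + h (K(h) = h + 10 = 10 + h)
K(7)*(-5 - 1*7) = (10 + 7)*(-5 - 1*7) = 17*(-5 - 7) = 17*(-12) = -204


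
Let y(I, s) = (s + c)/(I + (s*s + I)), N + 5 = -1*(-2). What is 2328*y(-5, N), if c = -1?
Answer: 9312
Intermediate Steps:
N = -3 (N = -5 - 1*(-2) = -5 + 2 = -3)
y(I, s) = (-1 + s)/(s² + 2*I) (y(I, s) = (s - 1)/(I + (s*s + I)) = (-1 + s)/(I + (s² + I)) = (-1 + s)/(I + (I + s²)) = (-1 + s)/(s² + 2*I))
2328*y(-5, N) = 2328*((-1 - 3)/((-3)² + 2*(-5))) = 2328*(-4/(9 - 10)) = 2328*(-4/(-1)) = 2328*(-1*(-4)) = 2328*4 = 9312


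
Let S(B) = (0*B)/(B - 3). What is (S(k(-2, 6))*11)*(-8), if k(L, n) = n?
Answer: 0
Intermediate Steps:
S(B) = 0 (S(B) = 0/(-3 + B) = 0)
(S(k(-2, 6))*11)*(-8) = (0*11)*(-8) = 0*(-8) = 0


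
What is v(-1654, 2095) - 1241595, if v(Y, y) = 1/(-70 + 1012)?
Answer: -1169582489/942 ≈ -1.2416e+6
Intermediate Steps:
v(Y, y) = 1/942
v(-1654, 2095) - 1241595 = 1/942 - 1241595 = -1169582489/942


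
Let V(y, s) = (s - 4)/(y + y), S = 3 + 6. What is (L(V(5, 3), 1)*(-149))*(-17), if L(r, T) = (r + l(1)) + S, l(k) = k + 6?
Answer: 402747/10 ≈ 40275.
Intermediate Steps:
S = 9
l(k) = 6 + k
V(y, s) = (-4 + s)/(2*y) (V(y, s) = (-4 + s)/((2*y)) = (-4 + s)*(1/(2*y)) = (-4 + s)/(2*y))
L(r, T) = 16 + r (L(r, T) = (r + (6 + 1)) + 9 = (r + 7) + 9 = (7 + r) + 9 = 16 + r)
(L(V(5, 3), 1)*(-149))*(-17) = ((16 + (1/2)*(-4 + 3)/5)*(-149))*(-17) = ((16 + (1/2)*(1/5)*(-1))*(-149))*(-17) = ((16 - 1/10)*(-149))*(-17) = ((159/10)*(-149))*(-17) = -23691/10*(-17) = 402747/10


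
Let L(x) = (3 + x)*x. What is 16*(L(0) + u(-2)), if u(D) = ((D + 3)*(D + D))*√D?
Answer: -64*I*√2 ≈ -90.51*I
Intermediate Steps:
L(x) = x*(3 + x)
u(D) = 2*D^(3/2)*(3 + D) (u(D) = ((3 + D)*(2*D))*√D = (2*D*(3 + D))*√D = 2*D^(3/2)*(3 + D))
16*(L(0) + u(-2)) = 16*(0*(3 + 0) + 2*(-2)^(3/2)*(3 - 2)) = 16*(0*3 + 2*(-2*I*√2)*1) = 16*(0 - 4*I*√2) = 16*(-4*I*√2) = -64*I*√2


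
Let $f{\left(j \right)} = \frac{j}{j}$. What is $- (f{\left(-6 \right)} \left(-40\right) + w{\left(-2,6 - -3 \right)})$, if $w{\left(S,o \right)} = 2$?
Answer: $38$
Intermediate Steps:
$f{\left(j \right)} = 1$
$- (f{\left(-6 \right)} \left(-40\right) + w{\left(-2,6 - -3 \right)}) = - (1 \left(-40\right) + 2) = - (-40 + 2) = \left(-1\right) \left(-38\right) = 38$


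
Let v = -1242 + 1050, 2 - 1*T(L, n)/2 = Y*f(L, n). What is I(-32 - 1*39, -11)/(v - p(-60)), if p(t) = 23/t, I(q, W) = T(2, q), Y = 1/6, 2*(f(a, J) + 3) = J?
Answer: -1010/11497 ≈ -0.087849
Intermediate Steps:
f(a, J) = -3 + J/2
Y = ⅙ ≈ 0.16667
T(L, n) = 5 - n/6 (T(L, n) = 4 - (-3 + n/2)/3 = 4 - 2*(-½ + n/12) = 4 + (1 - n/6) = 5 - n/6)
I(q, W) = 5 - q/6
v = -192
I(-32 - 1*39, -11)/(v - p(-60)) = (5 - (-32 - 1*39)/6)/(-192 - 23/(-60)) = (5 - (-32 - 39)/6)/(-192 - 23*(-1)/60) = (5 - ⅙*(-71))/(-192 - 1*(-23/60)) = (5 + 71/6)/(-192 + 23/60) = 101/(6*(-11497/60)) = (101/6)*(-60/11497) = -1010/11497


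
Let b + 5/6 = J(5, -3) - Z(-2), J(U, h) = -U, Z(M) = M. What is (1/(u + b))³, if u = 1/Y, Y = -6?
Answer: -1/64 ≈ -0.015625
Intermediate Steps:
b = -23/6 (b = -⅚ + (-1*5 - 1*(-2)) = -⅚ + (-5 + 2) = -⅚ - 3 = -23/6 ≈ -3.8333)
u = -⅙ (u = 1/(-6) = -⅙ ≈ -0.16667)
(1/(u + b))³ = (1/(-⅙ - 23/6))³ = (1/(-4))³ = (-¼)³ = -1/64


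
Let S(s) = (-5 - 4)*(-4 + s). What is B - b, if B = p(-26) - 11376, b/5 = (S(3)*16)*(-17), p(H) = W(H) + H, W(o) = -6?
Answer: 832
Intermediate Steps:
S(s) = 36 - 9*s (S(s) = -9*(-4 + s) = 36 - 9*s)
p(H) = -6 + H
b = -12240 (b = 5*(((36 - 9*3)*16)*(-17)) = 5*(((36 - 27)*16)*(-17)) = 5*((9*16)*(-17)) = 5*(144*(-17)) = 5*(-2448) = -12240)
B = -11408 (B = (-6 - 26) - 11376 = -32 - 11376 = -11408)
B - b = -11408 - 1*(-12240) = -11408 + 12240 = 832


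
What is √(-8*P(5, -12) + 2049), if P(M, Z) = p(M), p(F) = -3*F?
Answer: 3*√241 ≈ 46.573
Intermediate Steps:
P(M, Z) = -3*M
√(-8*P(5, -12) + 2049) = √(-(-24)*5 + 2049) = √(-8*(-15) + 2049) = √(120 + 2049) = √2169 = 3*√241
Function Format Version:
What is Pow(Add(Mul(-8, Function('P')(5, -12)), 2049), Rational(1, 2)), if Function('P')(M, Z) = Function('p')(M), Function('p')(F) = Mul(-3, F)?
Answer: Mul(3, Pow(241, Rational(1, 2))) ≈ 46.573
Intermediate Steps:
Function('P')(M, Z) = Mul(-3, M)
Pow(Add(Mul(-8, Function('P')(5, -12)), 2049), Rational(1, 2)) = Pow(Add(Mul(-8, Mul(-3, 5)), 2049), Rational(1, 2)) = Pow(Add(Mul(-8, -15), 2049), Rational(1, 2)) = Pow(Add(120, 2049), Rational(1, 2)) = Pow(2169, Rational(1, 2)) = Mul(3, Pow(241, Rational(1, 2)))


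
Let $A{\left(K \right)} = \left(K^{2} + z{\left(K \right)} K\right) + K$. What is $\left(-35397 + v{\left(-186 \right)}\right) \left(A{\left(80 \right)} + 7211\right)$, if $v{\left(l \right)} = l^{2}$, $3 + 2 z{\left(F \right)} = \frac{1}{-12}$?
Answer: $-10867701$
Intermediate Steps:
$z{\left(F \right)} = - \frac{37}{24}$ ($z{\left(F \right)} = - \frac{3}{2} + \frac{1}{2 \left(-12\right)} = - \frac{3}{2} + \frac{1}{2} \left(- \frac{1}{12}\right) = - \frac{3}{2} - \frac{1}{24} = - \frac{37}{24}$)
$A{\left(K \right)} = K^{2} - \frac{13 K}{24}$ ($A{\left(K \right)} = \left(K^{2} - \frac{37 K}{24}\right) + K = K^{2} - \frac{13 K}{24}$)
$\left(-35397 + v{\left(-186 \right)}\right) \left(A{\left(80 \right)} + 7211\right) = \left(-35397 + \left(-186\right)^{2}\right) \left(\frac{1}{24} \cdot 80 \left(-13 + 24 \cdot 80\right) + 7211\right) = \left(-35397 + 34596\right) \left(\frac{1}{24} \cdot 80 \left(-13 + 1920\right) + 7211\right) = - 801 \left(\frac{1}{24} \cdot 80 \cdot 1907 + 7211\right) = - 801 \left(\frac{19070}{3} + 7211\right) = \left(-801\right) \frac{40703}{3} = -10867701$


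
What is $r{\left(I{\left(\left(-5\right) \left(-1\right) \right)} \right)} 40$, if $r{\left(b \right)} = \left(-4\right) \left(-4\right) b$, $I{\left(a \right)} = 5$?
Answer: $3200$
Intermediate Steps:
$r{\left(b \right)} = 16 b$
$r{\left(I{\left(\left(-5\right) \left(-1\right) \right)} \right)} 40 = 16 \cdot 5 \cdot 40 = 80 \cdot 40 = 3200$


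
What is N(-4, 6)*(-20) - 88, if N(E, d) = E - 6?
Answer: 112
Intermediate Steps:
N(E, d) = -6 + E
N(-4, 6)*(-20) - 88 = (-6 - 4)*(-20) - 88 = -10*(-20) - 88 = 200 - 88 = 112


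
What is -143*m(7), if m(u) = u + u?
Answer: -2002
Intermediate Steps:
m(u) = 2*u
-143*m(7) = -286*7 = -143*14 = -2002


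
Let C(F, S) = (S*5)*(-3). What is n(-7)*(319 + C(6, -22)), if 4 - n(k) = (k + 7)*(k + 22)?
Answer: 2596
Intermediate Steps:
C(F, S) = -15*S (C(F, S) = (5*S)*(-3) = -15*S)
n(k) = 4 - (7 + k)*(22 + k) (n(k) = 4 - (k + 7)*(k + 22) = 4 - (7 + k)*(22 + k))
n(-7)*(319 + C(6, -22)) = (-150 - 1*(-7)² - 29*(-7))*(319 - 15*(-22)) = (-150 - 1*49 + 203)*(319 + 330) = (-150 - 49 + 203)*649 = 4*649 = 2596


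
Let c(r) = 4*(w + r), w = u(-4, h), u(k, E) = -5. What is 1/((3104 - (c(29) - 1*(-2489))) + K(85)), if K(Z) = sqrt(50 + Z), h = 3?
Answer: 173/89742 - sqrt(15)/89742 ≈ 0.0018846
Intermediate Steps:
w = -5
c(r) = -20 + 4*r (c(r) = 4*(-5 + r) = -20 + 4*r)
1/((3104 - (c(29) - 1*(-2489))) + K(85)) = 1/((3104 - ((-20 + 4*29) - 1*(-2489))) + sqrt(50 + 85)) = 1/((3104 - ((-20 + 116) + 2489)) + sqrt(135)) = 1/((3104 - (96 + 2489)) + 3*sqrt(15)) = 1/((3104 - 1*2585) + 3*sqrt(15)) = 1/((3104 - 2585) + 3*sqrt(15)) = 1/(519 + 3*sqrt(15))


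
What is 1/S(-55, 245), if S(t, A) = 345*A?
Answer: 1/84525 ≈ 1.1831e-5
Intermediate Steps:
1/S(-55, 245) = 1/(345*245) = 1/84525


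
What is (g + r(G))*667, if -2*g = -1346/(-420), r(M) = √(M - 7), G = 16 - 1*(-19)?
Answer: -448891/420 + 1334*√7 ≈ 2460.6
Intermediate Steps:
G = 35 (G = 16 + 19 = 35)
r(M) = √(-7 + M)
g = -673/420 (g = -(-673)/(-420) = -(-673)*(-1)/420 = -½*673/210 = -673/420 ≈ -1.6024)
(g + r(G))*667 = (-673/420 + √(-7 + 35))*667 = (-673/420 + √28)*667 = (-673/420 + 2*√7)*667 = -448891/420 + 1334*√7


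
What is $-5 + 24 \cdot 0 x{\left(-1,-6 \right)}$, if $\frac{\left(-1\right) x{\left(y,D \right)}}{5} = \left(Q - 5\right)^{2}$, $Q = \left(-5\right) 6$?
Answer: $-5$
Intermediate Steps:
$Q = -30$
$x{\left(y,D \right)} = -6125$ ($x{\left(y,D \right)} = - 5 \left(-30 - 5\right)^{2} = - 5 \left(-35\right)^{2} = \left(-5\right) 1225 = -6125$)
$-5 + 24 \cdot 0 x{\left(-1,-6 \right)} = -5 + 24 \cdot 0 \left(-6125\right) = -5 + 0 \left(-6125\right) = -5 + 0 = -5$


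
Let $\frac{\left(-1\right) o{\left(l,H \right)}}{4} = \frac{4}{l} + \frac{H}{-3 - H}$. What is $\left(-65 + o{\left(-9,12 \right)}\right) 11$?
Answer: $- \frac{29711}{45} \approx -660.24$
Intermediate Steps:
$o{\left(l,H \right)} = - \frac{16}{l} - \frac{4 H}{-3 - H}$ ($o{\left(l,H \right)} = - 4 \left(\frac{4}{l} + \frac{H}{-3 - H}\right) = - \frac{16}{l} - \frac{4 H}{-3 - H}$)
$\left(-65 + o{\left(-9,12 \right)}\right) 11 = \left(-65 + \frac{4 \left(-12 - 48 + 12 \left(-9\right)\right)}{\left(-9\right) \left(3 + 12\right)}\right) 11 = \left(-65 + 4 \left(- \frac{1}{9}\right) \frac{1}{15} \left(-12 - 48 - 108\right)\right) 11 = \left(-65 + 4 \left(- \frac{1}{9}\right) \frac{1}{15} \left(-168\right)\right) 11 = \left(-65 + \frac{224}{45}\right) 11 = \left(- \frac{2701}{45}\right) 11 = - \frac{29711}{45}$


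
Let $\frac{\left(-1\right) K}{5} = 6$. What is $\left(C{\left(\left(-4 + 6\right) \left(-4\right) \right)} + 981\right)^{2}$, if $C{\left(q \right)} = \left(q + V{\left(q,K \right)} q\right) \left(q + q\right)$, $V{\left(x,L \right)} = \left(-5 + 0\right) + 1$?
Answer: $356409$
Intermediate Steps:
$K = -30$ ($K = \left(-5\right) 6 = -30$)
$V{\left(x,L \right)} = -4$ ($V{\left(x,L \right)} = -5 + 1 = -4$)
$C{\left(q \right)} = - 6 q^{2}$ ($C{\left(q \right)} = \left(q - 4 q\right) \left(q + q\right) = - 3 q 2 q = - 6 q^{2}$)
$\left(C{\left(\left(-4 + 6\right) \left(-4\right) \right)} + 981\right)^{2} = \left(- 6 \left(\left(-4 + 6\right) \left(-4\right)\right)^{2} + 981\right)^{2} = \left(- 6 \left(2 \left(-4\right)\right)^{2} + 981\right)^{2} = \left(- 6 \left(-8\right)^{2} + 981\right)^{2} = \left(\left(-6\right) 64 + 981\right)^{2} = \left(-384 + 981\right)^{2} = 597^{2} = 356409$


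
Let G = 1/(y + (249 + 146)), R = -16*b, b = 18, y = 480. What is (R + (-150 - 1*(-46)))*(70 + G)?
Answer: -3430056/125 ≈ -27440.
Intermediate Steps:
R = -288 (R = -16*18 = -288)
G = 1/875 (G = 1/(480 + (249 + 146)) = 1/(480 + 395) = 1/875 ≈ 0.0011429)
(R + (-150 - 1*(-46)))*(70 + G) = (-288 + (-150 - 1*(-46)))*(70 + 1/875) = (-288 + (-150 + 46))*(61251/875) = (-288 - 104)*(61251/875) = -392*61251/875 = -3430056/125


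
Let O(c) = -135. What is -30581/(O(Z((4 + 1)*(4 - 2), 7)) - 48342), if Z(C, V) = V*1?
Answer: 30581/48477 ≈ 0.63084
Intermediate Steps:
Z(C, V) = V
-30581/(O(Z((4 + 1)*(4 - 2), 7)) - 48342) = -30581/(-135 - 48342) = -30581/(-48477) = -30581*(-1/48477) = 30581/48477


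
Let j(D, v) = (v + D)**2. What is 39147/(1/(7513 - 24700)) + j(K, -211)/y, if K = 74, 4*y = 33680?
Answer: -5665140078611/8420 ≈ -6.7282e+8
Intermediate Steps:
y = 8420 (y = (1/4)*33680 = 8420)
j(D, v) = (D + v)**2
39147/(1/(7513 - 24700)) + j(K, -211)/y = 39147/(1/(7513 - 24700)) + (74 - 211)**2/8420 = 39147/(1/(-17187)) + (-137)**2*(1/8420) = 39147/(-1/17187) + 18769*(1/8420) = 39147*(-17187) + 18769/8420 = -672819489 + 18769/8420 = -5665140078611/8420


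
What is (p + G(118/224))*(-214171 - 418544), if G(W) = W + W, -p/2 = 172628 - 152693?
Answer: 1412638104615/56 ≈ 2.5226e+10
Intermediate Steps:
p = -39870 (p = -2*(172628 - 152693) = -2*19935 = -39870)
G(W) = 2*W
(p + G(118/224))*(-214171 - 418544) = (-39870 + 2*(118/224))*(-214171 - 418544) = (-39870 + 2*(118*(1/224)))*(-632715) = (-39870 + 2*(59/112))*(-632715) = (-39870 + 59/56)*(-632715) = -2232661/56*(-632715) = 1412638104615/56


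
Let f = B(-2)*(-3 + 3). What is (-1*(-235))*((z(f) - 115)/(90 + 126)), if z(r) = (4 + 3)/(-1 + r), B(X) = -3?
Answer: -14335/108 ≈ -132.73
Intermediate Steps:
f = 0 (f = -3*(-3 + 3) = -3*0 = 0)
z(r) = 7/(-1 + r)
(-1*(-235))*((z(f) - 115)/(90 + 126)) = (-1*(-235))*((7/(-1 + 0) - 115)/(90 + 126)) = 235*((7/(-1) - 115)/216) = 235*((7*(-1) - 115)*(1/216)) = 235*((-7 - 115)*(1/216)) = 235*(-122*1/216) = 235*(-61/108) = -14335/108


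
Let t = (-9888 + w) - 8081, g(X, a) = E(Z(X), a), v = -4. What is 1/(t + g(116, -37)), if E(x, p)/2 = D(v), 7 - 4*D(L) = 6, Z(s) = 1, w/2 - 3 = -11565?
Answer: -2/82185 ≈ -2.4335e-5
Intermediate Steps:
w = -23124 (w = 6 + 2*(-11565) = 6 - 23130 = -23124)
D(L) = ¼ (D(L) = 7/4 - ¼*6 = 7/4 - 3/2 = ¼)
E(x, p) = ½ (E(x, p) = 2*(¼) = ½)
g(X, a) = ½
t = -41093 (t = (-9888 - 23124) - 8081 = -33012 - 8081 = -41093)
1/(t + g(116, -37)) = 1/(-41093 + ½) = 1/(-82185/2) = -2/82185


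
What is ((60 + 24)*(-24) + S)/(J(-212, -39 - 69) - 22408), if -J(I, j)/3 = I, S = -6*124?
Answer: 690/5443 ≈ 0.12677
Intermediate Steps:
S = -744
J(I, j) = -3*I
((60 + 24)*(-24) + S)/(J(-212, -39 - 69) - 22408) = ((60 + 24)*(-24) - 744)/(-3*(-212) - 22408) = (84*(-24) - 744)/(636 - 22408) = (-2016 - 744)/(-21772) = -2760*(-1/21772) = 690/5443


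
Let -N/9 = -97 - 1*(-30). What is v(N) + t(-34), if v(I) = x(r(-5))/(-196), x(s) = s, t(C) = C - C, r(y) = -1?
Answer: 1/196 ≈ 0.0051020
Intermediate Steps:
t(C) = 0
N = 603 (N = -9*(-97 - 1*(-30)) = -9*(-97 + 30) = -9*(-67) = 603)
v(I) = 1/196 (v(I) = -1/(-196) = -1*(-1/196) = 1/196)
v(N) + t(-34) = 1/196 + 0 = 1/196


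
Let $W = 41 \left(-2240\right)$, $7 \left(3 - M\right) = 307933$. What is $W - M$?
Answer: $- \frac{334968}{7} \approx -47853.0$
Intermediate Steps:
$M = - \frac{307912}{7}$ ($M = 3 - \frac{307933}{7} = - \frac{307912}{7} \approx -43987.0$)
$W = -91840$
$W - M = -91840 - - \frac{307912}{7} = -91840 + \frac{307912}{7} = - \frac{334968}{7}$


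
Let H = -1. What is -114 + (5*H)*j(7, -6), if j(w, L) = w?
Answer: -149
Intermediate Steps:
-114 + (5*H)*j(7, -6) = -114 + (5*(-1))*7 = -114 - 5*7 = -114 - 35 = -149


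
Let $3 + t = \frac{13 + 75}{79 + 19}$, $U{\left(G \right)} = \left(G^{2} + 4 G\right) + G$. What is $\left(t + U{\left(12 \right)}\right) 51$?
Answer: $\frac{504543}{49} \approx 10297.0$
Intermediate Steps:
$U{\left(G \right)} = G^{2} + 5 G$
$t = - \frac{103}{49}$ ($t = -3 + \frac{13 + 75}{79 + 19} = -3 + \frac{88}{98} = -3 + 88 \cdot \frac{1}{98} = -3 + \frac{44}{49} = - \frac{103}{49} \approx -2.102$)
$\left(t + U{\left(12 \right)}\right) 51 = \left(- \frac{103}{49} + 12 \left(5 + 12\right)\right) 51 = \left(- \frac{103}{49} + 12 \cdot 17\right) 51 = \left(- \frac{103}{49} + 204\right) 51 = \frac{9893}{49} \cdot 51 = \frac{504543}{49}$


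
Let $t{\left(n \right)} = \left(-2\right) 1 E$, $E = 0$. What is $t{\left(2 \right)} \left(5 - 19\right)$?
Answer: $0$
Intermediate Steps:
$t{\left(n \right)} = 0$ ($t{\left(n \right)} = \left(-2\right) 1 \cdot 0 = \left(-2\right) 0 = 0$)
$t{\left(2 \right)} \left(5 - 19\right) = 0 \left(5 - 19\right) = 0 \left(-14\right) = 0$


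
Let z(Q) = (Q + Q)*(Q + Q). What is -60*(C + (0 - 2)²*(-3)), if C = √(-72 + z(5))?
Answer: 720 - 120*√7 ≈ 402.51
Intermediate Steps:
z(Q) = 4*Q² (z(Q) = (2*Q)*(2*Q) = 4*Q²)
C = 2*√7 (C = √(-72 + 4*5²) = √(-72 + 4*25) = √(-72 + 100) = √28 = 2*√7 ≈ 5.2915)
-60*(C + (0 - 2)²*(-3)) = -60*(2*√7 + (0 - 2)²*(-3)) = -60*(2*√7 + (-2)²*(-3)) = -60*(2*√7 + 4*(-3)) = -60*(2*√7 - 12) = -60*(-12 + 2*√7) = 720 - 120*√7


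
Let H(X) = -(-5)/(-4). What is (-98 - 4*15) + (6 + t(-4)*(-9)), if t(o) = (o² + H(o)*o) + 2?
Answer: -359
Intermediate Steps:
H(X) = -5/4 (H(X) = -(-5)*(-1)/4 = -1*5/4 = -5/4)
t(o) = 2 + o² - 5*o/4 (t(o) = (o² - 5*o/4) + 2 = 2 + o² - 5*o/4)
(-98 - 4*15) + (6 + t(-4)*(-9)) = (-98 - 4*15) + (6 + (2 + (-4)² - 5/4*(-4))*(-9)) = (-98 - 1*60) + (6 + (2 + 16 + 5)*(-9)) = (-98 - 60) + (6 + 23*(-9)) = -158 + (6 - 207) = -158 - 201 = -359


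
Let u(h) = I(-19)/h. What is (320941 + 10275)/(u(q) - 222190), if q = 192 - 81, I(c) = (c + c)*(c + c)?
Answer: -18382488/12330823 ≈ -1.4908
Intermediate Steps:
I(c) = 4*c² (I(c) = (2*c)*(2*c) = 4*c²)
q = 111
u(h) = 1444/h (u(h) = (4*(-19)²)/h = (4*361)/h = 1444/h)
(320941 + 10275)/(u(q) - 222190) = (320941 + 10275)/(1444/111 - 222190) = 331216/(1444*(1/111) - 222190) = 331216/(1444/111 - 222190) = 331216/(-24661646/111) = 331216*(-111/24661646) = -18382488/12330823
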